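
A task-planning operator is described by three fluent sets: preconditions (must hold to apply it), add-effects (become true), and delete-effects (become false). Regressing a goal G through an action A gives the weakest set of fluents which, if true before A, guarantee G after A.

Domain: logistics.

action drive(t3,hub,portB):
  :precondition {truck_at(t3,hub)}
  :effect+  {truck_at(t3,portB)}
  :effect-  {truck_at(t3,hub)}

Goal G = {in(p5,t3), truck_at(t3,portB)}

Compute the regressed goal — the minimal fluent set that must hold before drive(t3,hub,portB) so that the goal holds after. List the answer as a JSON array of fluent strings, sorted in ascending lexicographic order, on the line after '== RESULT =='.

Compute (G \ add) ∪ pre:
  G ∩ del = {}  (empty — regression defined)
  G \ add = {in(p5,t3), truck_at(t3,portB)} \ {truck_at(t3,portB)} = {in(p5,t3)}
  ∪ pre   = {in(p5,t3)} ∪ {truck_at(t3,hub)}
          = {in(p5,t3), truck_at(t3,hub)}

== RESULT ==
["in(p5,t3)", "truck_at(t3,hub)"]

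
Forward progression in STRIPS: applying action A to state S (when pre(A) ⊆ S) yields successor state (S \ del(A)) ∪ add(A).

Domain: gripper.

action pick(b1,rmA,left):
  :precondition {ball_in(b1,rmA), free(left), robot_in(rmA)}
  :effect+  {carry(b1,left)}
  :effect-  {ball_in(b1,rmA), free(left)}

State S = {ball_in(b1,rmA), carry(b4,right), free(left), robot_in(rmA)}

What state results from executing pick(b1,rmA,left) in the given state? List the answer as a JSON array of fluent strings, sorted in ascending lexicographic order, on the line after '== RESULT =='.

Progress:
  pre ⊆ S: {ball_in(b1,rmA), free(left), robot_in(rmA)} ⊆ S  — applicable
  S \ del = {carry(b4,right), robot_in(rmA)}
  ∪ add   = {carry(b1,left), carry(b4,right), robot_in(rmA)}

== RESULT ==
["carry(b1,left)", "carry(b4,right)", "robot_in(rmA)"]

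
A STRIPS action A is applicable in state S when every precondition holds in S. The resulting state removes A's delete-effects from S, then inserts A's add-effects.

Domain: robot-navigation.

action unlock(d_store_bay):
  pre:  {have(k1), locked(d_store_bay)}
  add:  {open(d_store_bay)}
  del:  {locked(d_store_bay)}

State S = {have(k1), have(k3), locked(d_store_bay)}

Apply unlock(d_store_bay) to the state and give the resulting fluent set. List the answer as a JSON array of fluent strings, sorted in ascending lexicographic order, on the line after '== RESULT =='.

Compute (S \ del) ∪ add:
  pre ⊆ S: {have(k1), locked(d_store_bay)} ⊆ S  — applicable
  S \ del = {have(k1), have(k3)}
  ∪ add   = {have(k1), have(k3), open(d_store_bay)}

== RESULT ==
["have(k1)", "have(k3)", "open(d_store_bay)"]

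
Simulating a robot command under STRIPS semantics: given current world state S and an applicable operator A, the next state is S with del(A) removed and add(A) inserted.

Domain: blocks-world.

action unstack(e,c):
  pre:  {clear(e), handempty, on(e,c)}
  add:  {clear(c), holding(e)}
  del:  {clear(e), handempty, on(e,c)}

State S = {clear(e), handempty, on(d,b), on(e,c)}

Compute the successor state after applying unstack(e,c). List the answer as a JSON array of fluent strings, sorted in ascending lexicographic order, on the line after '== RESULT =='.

Compute (S \ del) ∪ add:
  pre ⊆ S: {clear(e), handempty, on(e,c)} ⊆ S  — applicable
  S \ del = {on(d,b)}
  ∪ add   = {clear(c), holding(e), on(d,b)}

== RESULT ==
["clear(c)", "holding(e)", "on(d,b)"]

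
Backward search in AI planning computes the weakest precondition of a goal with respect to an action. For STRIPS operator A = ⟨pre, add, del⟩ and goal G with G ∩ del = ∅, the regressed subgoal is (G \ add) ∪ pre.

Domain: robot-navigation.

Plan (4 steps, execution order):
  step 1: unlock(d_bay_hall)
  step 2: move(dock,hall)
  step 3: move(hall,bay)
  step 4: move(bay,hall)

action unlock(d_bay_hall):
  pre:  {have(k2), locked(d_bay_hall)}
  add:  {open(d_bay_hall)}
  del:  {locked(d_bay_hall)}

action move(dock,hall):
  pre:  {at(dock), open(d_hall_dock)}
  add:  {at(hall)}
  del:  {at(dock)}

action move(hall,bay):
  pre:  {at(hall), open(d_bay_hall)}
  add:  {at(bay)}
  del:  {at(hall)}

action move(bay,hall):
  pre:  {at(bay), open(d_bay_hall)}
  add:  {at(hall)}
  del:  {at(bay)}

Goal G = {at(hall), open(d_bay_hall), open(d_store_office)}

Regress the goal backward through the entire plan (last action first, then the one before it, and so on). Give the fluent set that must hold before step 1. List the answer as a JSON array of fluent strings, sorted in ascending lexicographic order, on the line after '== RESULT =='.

Regress step by step:
  through step 4 (move(bay,hall)): drop {at(hall)}, keep {open(d_bay_hall), open(d_store_office)}, require {at(bay), open(d_bay_hall)}
    → {at(bay), open(d_bay_hall), open(d_store_office)}
  through step 3 (move(hall,bay)): drop {at(bay)}, keep {open(d_bay_hall), open(d_store_office)}, require {at(hall), open(d_bay_hall)}
    → {at(hall), open(d_bay_hall), open(d_store_office)}
  through step 2 (move(dock,hall)): drop {at(hall)}, keep {open(d_bay_hall), open(d_store_office)}, require {at(dock), open(d_hall_dock)}
    → {at(dock), open(d_bay_hall), open(d_hall_dock), open(d_store_office)}
  through step 1 (unlock(d_bay_hall)): drop {open(d_bay_hall)}, keep {at(dock), open(d_hall_dock), open(d_store_office)}, require {have(k2), locked(d_bay_hall)}
    → {at(dock), have(k2), locked(d_bay_hall), open(d_hall_dock), open(d_store_office)}

== RESULT ==
["at(dock)", "have(k2)", "locked(d_bay_hall)", "open(d_hall_dock)", "open(d_store_office)"]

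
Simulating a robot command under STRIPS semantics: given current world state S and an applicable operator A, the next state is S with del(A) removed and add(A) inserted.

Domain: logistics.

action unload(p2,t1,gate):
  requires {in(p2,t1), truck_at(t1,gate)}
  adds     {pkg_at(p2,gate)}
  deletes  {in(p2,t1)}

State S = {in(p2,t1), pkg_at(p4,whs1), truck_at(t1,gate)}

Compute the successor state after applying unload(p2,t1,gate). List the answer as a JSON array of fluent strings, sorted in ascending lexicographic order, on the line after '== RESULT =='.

Compute (S \ del) ∪ add:
  pre ⊆ S: {in(p2,t1), truck_at(t1,gate)} ⊆ S  — applicable
  S \ del = {pkg_at(p4,whs1), truck_at(t1,gate)}
  ∪ add   = {pkg_at(p2,gate), pkg_at(p4,whs1), truck_at(t1,gate)}

== RESULT ==
["pkg_at(p2,gate)", "pkg_at(p4,whs1)", "truck_at(t1,gate)"]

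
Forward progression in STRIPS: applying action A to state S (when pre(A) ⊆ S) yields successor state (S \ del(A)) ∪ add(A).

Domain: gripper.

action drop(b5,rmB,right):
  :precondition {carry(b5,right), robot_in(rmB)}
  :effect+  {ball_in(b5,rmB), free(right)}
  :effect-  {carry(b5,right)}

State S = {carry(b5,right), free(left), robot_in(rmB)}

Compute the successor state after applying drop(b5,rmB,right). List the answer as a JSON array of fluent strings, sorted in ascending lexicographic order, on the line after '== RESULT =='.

Progress:
  pre ⊆ S: {carry(b5,right), robot_in(rmB)} ⊆ S  — applicable
  S \ del = {free(left), robot_in(rmB)}
  ∪ add   = {ball_in(b5,rmB), free(left), free(right), robot_in(rmB)}

== RESULT ==
["ball_in(b5,rmB)", "free(left)", "free(right)", "robot_in(rmB)"]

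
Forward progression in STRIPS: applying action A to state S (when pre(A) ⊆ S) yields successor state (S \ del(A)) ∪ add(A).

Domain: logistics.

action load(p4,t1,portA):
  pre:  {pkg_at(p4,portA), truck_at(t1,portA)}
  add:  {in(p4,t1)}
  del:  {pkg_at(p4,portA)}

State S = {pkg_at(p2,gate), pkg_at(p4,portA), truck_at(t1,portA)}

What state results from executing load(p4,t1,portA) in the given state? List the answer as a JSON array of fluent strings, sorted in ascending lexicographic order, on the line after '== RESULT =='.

Progress:
  pre ⊆ S: {pkg_at(p4,portA), truck_at(t1,portA)} ⊆ S  — applicable
  S \ del = {pkg_at(p2,gate), truck_at(t1,portA)}
  ∪ add   = {in(p4,t1), pkg_at(p2,gate), truck_at(t1,portA)}

== RESULT ==
["in(p4,t1)", "pkg_at(p2,gate)", "truck_at(t1,portA)"]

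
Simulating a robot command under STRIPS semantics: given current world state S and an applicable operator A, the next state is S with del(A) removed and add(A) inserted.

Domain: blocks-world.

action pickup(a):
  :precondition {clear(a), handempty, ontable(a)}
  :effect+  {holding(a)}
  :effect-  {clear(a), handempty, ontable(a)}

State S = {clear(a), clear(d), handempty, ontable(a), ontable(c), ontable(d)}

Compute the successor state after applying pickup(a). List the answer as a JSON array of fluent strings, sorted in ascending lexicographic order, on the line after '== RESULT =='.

Compute (S \ del) ∪ add:
  pre ⊆ S: {clear(a), handempty, ontable(a)} ⊆ S  — applicable
  S \ del = {clear(d), ontable(c), ontable(d)}
  ∪ add   = {clear(d), holding(a), ontable(c), ontable(d)}

== RESULT ==
["clear(d)", "holding(a)", "ontable(c)", "ontable(d)"]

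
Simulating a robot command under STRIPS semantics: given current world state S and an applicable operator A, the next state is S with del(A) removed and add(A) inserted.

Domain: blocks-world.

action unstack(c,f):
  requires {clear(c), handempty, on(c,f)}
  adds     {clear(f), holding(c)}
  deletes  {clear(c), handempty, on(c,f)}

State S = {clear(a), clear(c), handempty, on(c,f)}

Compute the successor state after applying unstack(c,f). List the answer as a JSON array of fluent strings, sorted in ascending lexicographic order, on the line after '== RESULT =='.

Compute (S \ del) ∪ add:
  pre ⊆ S: {clear(c), handempty, on(c,f)} ⊆ S  — applicable
  S \ del = {clear(a)}
  ∪ add   = {clear(a), clear(f), holding(c)}

== RESULT ==
["clear(a)", "clear(f)", "holding(c)"]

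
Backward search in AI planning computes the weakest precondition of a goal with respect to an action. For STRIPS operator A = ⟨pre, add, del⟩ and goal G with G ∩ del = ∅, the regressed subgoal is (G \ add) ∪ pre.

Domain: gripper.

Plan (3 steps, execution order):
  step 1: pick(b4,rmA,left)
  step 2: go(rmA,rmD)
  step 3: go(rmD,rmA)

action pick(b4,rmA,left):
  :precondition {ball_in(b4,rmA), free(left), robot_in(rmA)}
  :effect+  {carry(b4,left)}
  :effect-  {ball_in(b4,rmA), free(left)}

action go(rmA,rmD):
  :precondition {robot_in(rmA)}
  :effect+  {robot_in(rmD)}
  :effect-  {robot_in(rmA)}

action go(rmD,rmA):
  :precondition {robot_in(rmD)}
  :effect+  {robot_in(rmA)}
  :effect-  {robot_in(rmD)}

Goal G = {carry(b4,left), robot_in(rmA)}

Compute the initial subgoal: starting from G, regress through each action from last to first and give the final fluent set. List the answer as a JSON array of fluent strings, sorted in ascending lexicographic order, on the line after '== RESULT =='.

Regress step by step:
  through step 3 (go(rmD,rmA)): drop {robot_in(rmA)}, keep {carry(b4,left)}, require {robot_in(rmD)}
    → {carry(b4,left), robot_in(rmD)}
  through step 2 (go(rmA,rmD)): drop {robot_in(rmD)}, keep {carry(b4,left)}, require {robot_in(rmA)}
    → {carry(b4,left), robot_in(rmA)}
  through step 1 (pick(b4,rmA,left)): drop {carry(b4,left)}, keep {robot_in(rmA)}, require {ball_in(b4,rmA), free(left), robot_in(rmA)}
    → {ball_in(b4,rmA), free(left), robot_in(rmA)}

== RESULT ==
["ball_in(b4,rmA)", "free(left)", "robot_in(rmA)"]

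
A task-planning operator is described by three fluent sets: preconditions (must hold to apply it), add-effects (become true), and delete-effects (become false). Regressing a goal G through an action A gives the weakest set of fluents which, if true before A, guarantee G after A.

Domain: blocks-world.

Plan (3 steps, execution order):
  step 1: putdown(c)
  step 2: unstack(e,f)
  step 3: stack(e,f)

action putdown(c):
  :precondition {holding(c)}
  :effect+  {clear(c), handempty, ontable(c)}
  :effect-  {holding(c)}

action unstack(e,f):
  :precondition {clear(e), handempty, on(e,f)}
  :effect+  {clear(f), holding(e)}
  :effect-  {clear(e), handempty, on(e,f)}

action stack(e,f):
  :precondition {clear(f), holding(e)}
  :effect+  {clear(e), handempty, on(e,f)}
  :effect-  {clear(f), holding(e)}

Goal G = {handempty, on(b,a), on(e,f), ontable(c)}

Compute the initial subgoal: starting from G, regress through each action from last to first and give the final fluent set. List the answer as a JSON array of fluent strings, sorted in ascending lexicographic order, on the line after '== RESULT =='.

Regress step by step:
  through step 3 (stack(e,f)): drop {handempty, on(e,f)}, keep {on(b,a), ontable(c)}, require {clear(f), holding(e)}
    → {clear(f), holding(e), on(b,a), ontable(c)}
  through step 2 (unstack(e,f)): drop {clear(f), holding(e)}, keep {on(b,a), ontable(c)}, require {clear(e), handempty, on(e,f)}
    → {clear(e), handempty, on(b,a), on(e,f), ontable(c)}
  through step 1 (putdown(c)): drop {handempty, ontable(c)}, keep {clear(e), on(b,a), on(e,f)}, require {holding(c)}
    → {clear(e), holding(c), on(b,a), on(e,f)}

== RESULT ==
["clear(e)", "holding(c)", "on(b,a)", "on(e,f)"]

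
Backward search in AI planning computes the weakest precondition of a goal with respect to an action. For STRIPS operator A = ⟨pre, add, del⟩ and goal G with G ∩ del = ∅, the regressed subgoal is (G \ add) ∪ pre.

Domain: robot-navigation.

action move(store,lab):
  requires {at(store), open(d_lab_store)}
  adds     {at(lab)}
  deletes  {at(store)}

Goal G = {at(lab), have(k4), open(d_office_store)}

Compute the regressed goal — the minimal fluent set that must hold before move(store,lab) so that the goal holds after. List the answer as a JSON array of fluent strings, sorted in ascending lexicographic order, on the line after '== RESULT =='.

Compute (G \ add) ∪ pre:
  G ∩ del = {}  (empty — regression defined)
  G \ add = {at(lab), have(k4), open(d_office_store)} \ {at(lab)} = {have(k4), open(d_office_store)}
  ∪ pre   = {have(k4), open(d_office_store)} ∪ {at(store), open(d_lab_store)}
          = {at(store), have(k4), open(d_lab_store), open(d_office_store)}

== RESULT ==
["at(store)", "have(k4)", "open(d_lab_store)", "open(d_office_store)"]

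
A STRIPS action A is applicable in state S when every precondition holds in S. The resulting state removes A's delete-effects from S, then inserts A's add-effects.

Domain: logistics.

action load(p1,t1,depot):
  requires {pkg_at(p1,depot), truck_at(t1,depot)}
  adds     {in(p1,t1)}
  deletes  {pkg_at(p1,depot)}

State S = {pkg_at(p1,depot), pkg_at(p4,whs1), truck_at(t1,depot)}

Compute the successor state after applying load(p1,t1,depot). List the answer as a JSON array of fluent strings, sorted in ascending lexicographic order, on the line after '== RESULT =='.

Compute (S \ del) ∪ add:
  pre ⊆ S: {pkg_at(p1,depot), truck_at(t1,depot)} ⊆ S  — applicable
  S \ del = {pkg_at(p4,whs1), truck_at(t1,depot)}
  ∪ add   = {in(p1,t1), pkg_at(p4,whs1), truck_at(t1,depot)}

== RESULT ==
["in(p1,t1)", "pkg_at(p4,whs1)", "truck_at(t1,depot)"]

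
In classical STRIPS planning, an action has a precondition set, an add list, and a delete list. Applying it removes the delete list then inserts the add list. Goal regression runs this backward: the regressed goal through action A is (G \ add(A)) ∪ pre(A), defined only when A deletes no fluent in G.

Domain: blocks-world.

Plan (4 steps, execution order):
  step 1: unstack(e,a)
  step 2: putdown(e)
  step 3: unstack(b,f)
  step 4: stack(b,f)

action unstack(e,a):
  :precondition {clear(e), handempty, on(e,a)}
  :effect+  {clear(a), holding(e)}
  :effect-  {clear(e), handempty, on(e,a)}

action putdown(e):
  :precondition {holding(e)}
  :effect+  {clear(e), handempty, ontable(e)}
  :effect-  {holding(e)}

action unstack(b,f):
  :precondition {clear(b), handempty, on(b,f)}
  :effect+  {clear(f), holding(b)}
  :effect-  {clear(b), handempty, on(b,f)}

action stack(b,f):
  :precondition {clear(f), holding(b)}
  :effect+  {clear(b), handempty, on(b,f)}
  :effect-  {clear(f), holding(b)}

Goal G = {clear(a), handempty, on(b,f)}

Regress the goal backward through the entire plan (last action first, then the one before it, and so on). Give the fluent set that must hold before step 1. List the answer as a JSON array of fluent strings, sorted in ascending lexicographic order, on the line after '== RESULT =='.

Work backward from the goal:
  through step 4 (stack(b,f)): drop {handempty, on(b,f)}, keep {clear(a)}, require {clear(f), holding(b)}
    → {clear(a), clear(f), holding(b)}
  through step 3 (unstack(b,f)): drop {clear(f), holding(b)}, keep {clear(a)}, require {clear(b), handempty, on(b,f)}
    → {clear(a), clear(b), handempty, on(b,f)}
  through step 2 (putdown(e)): drop {handempty}, keep {clear(a), clear(b), on(b,f)}, require {holding(e)}
    → {clear(a), clear(b), holding(e), on(b,f)}
  through step 1 (unstack(e,a)): drop {clear(a), holding(e)}, keep {clear(b), on(b,f)}, require {clear(e), handempty, on(e,a)}
    → {clear(b), clear(e), handempty, on(b,f), on(e,a)}

== RESULT ==
["clear(b)", "clear(e)", "handempty", "on(b,f)", "on(e,a)"]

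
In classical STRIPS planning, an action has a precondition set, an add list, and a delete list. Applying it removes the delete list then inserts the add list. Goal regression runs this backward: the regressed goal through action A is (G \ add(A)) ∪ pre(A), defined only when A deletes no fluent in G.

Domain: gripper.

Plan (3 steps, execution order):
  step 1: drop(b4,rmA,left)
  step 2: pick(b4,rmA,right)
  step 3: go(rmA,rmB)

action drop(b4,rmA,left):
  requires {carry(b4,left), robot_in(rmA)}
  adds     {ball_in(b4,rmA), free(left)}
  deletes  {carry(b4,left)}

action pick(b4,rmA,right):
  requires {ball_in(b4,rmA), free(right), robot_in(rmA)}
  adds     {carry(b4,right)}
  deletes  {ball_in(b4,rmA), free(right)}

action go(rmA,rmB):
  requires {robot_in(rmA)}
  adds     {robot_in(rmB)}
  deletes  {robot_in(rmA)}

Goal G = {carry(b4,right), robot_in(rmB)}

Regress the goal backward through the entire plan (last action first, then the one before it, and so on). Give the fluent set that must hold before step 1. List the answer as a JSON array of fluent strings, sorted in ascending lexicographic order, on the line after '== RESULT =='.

Work backward from the goal:
  through step 3 (go(rmA,rmB)): drop {robot_in(rmB)}, keep {carry(b4,right)}, require {robot_in(rmA)}
    → {carry(b4,right), robot_in(rmA)}
  through step 2 (pick(b4,rmA,right)): drop {carry(b4,right)}, keep {robot_in(rmA)}, require {ball_in(b4,rmA), free(right), robot_in(rmA)}
    → {ball_in(b4,rmA), free(right), robot_in(rmA)}
  through step 1 (drop(b4,rmA,left)): drop {ball_in(b4,rmA)}, keep {free(right), robot_in(rmA)}, require {carry(b4,left), robot_in(rmA)}
    → {carry(b4,left), free(right), robot_in(rmA)}

== RESULT ==
["carry(b4,left)", "free(right)", "robot_in(rmA)"]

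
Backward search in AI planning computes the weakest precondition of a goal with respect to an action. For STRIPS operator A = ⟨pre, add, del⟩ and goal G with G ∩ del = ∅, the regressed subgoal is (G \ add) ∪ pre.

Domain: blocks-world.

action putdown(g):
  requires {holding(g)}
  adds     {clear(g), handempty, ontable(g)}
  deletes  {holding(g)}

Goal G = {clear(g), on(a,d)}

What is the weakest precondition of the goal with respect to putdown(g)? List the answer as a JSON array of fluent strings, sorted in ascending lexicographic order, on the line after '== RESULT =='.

Regress:
  G ∩ del = {}  (empty — regression defined)
  G \ add = {clear(g), on(a,d)} \ {clear(g), handempty, ontable(g)} = {on(a,d)}
  ∪ pre   = {on(a,d)} ∪ {holding(g)}
          = {holding(g), on(a,d)}

== RESULT ==
["holding(g)", "on(a,d)"]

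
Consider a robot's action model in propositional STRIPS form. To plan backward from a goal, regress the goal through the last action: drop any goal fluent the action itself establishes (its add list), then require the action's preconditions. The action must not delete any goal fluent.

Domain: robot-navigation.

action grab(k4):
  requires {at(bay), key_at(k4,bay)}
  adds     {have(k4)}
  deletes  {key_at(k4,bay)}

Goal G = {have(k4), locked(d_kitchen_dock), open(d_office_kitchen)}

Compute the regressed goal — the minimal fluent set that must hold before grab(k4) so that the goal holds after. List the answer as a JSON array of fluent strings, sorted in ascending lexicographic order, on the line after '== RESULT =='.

Compute (G \ add) ∪ pre:
  G ∩ del = {}  (empty — regression defined)
  G \ add = {have(k4), locked(d_kitchen_dock), open(d_office_kitchen)} \ {have(k4)} = {locked(d_kitchen_dock), open(d_office_kitchen)}
  ∪ pre   = {locked(d_kitchen_dock), open(d_office_kitchen)} ∪ {at(bay), key_at(k4,bay)}
          = {at(bay), key_at(k4,bay), locked(d_kitchen_dock), open(d_office_kitchen)}

== RESULT ==
["at(bay)", "key_at(k4,bay)", "locked(d_kitchen_dock)", "open(d_office_kitchen)"]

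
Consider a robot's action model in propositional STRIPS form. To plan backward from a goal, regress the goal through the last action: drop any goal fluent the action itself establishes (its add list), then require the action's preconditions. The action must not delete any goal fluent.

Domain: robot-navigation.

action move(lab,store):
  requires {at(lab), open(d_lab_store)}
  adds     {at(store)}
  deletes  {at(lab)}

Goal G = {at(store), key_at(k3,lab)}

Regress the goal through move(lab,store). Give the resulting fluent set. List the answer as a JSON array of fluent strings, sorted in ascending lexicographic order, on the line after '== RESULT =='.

Compute (G \ add) ∪ pre:
  G ∩ del = {}  (empty — regression defined)
  G \ add = {at(store), key_at(k3,lab)} \ {at(store)} = {key_at(k3,lab)}
  ∪ pre   = {key_at(k3,lab)} ∪ {at(lab), open(d_lab_store)}
          = {at(lab), key_at(k3,lab), open(d_lab_store)}

== RESULT ==
["at(lab)", "key_at(k3,lab)", "open(d_lab_store)"]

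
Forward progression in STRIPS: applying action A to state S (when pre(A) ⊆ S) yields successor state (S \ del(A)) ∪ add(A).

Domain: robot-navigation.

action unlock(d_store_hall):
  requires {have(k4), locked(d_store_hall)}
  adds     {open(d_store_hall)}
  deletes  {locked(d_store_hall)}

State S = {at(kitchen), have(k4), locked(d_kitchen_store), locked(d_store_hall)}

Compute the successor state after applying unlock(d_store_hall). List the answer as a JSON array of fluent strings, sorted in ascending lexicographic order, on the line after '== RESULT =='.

Progress:
  pre ⊆ S: {have(k4), locked(d_store_hall)} ⊆ S  — applicable
  S \ del = {at(kitchen), have(k4), locked(d_kitchen_store)}
  ∪ add   = {at(kitchen), have(k4), locked(d_kitchen_store), open(d_store_hall)}

== RESULT ==
["at(kitchen)", "have(k4)", "locked(d_kitchen_store)", "open(d_store_hall)"]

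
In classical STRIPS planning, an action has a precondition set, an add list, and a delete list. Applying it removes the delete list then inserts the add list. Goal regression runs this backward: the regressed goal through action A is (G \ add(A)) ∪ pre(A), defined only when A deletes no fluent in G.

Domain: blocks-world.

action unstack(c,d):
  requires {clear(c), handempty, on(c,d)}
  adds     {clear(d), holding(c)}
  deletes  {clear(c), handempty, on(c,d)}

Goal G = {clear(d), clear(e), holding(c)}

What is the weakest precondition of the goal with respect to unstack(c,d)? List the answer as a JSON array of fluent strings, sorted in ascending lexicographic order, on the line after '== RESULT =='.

Regress:
  G ∩ del = {}  (empty — regression defined)
  G \ add = {clear(d), clear(e), holding(c)} \ {clear(d), holding(c)} = {clear(e)}
  ∪ pre   = {clear(e)} ∪ {clear(c), handempty, on(c,d)}
          = {clear(c), clear(e), handempty, on(c,d)}

== RESULT ==
["clear(c)", "clear(e)", "handempty", "on(c,d)"]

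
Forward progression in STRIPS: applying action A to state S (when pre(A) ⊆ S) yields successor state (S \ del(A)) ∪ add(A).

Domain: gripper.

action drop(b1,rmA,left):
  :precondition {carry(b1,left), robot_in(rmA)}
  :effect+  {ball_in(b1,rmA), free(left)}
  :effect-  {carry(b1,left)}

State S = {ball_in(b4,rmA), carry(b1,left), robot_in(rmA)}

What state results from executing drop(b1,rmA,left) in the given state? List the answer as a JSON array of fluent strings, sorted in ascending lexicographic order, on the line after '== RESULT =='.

Compute (S \ del) ∪ add:
  pre ⊆ S: {carry(b1,left), robot_in(rmA)} ⊆ S  — applicable
  S \ del = {ball_in(b4,rmA), robot_in(rmA)}
  ∪ add   = {ball_in(b1,rmA), ball_in(b4,rmA), free(left), robot_in(rmA)}

== RESULT ==
["ball_in(b1,rmA)", "ball_in(b4,rmA)", "free(left)", "robot_in(rmA)"]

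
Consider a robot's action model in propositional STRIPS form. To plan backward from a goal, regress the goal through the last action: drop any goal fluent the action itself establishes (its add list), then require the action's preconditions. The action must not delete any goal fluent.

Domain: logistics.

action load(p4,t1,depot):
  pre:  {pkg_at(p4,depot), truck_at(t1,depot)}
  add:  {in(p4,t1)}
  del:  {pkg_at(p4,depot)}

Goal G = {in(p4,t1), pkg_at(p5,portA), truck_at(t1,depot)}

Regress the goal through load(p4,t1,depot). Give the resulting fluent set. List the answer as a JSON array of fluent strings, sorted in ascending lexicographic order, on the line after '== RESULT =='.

Regress:
  G ∩ del = {}  (empty — regression defined)
  G \ add = {in(p4,t1), pkg_at(p5,portA), truck_at(t1,depot)} \ {in(p4,t1)} = {pkg_at(p5,portA), truck_at(t1,depot)}
  ∪ pre   = {pkg_at(p5,portA), truck_at(t1,depot)} ∪ {pkg_at(p4,depot), truck_at(t1,depot)}
          = {pkg_at(p4,depot), pkg_at(p5,portA), truck_at(t1,depot)}

== RESULT ==
["pkg_at(p4,depot)", "pkg_at(p5,portA)", "truck_at(t1,depot)"]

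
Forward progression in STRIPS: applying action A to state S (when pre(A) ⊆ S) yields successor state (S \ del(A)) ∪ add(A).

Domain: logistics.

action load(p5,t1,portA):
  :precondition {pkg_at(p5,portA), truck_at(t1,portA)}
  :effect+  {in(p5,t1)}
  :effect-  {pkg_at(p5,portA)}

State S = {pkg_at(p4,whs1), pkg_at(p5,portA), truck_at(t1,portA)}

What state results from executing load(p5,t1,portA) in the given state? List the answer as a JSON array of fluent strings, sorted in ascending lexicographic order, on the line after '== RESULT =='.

Progress:
  pre ⊆ S: {pkg_at(p5,portA), truck_at(t1,portA)} ⊆ S  — applicable
  S \ del = {pkg_at(p4,whs1), truck_at(t1,portA)}
  ∪ add   = {in(p5,t1), pkg_at(p4,whs1), truck_at(t1,portA)}

== RESULT ==
["in(p5,t1)", "pkg_at(p4,whs1)", "truck_at(t1,portA)"]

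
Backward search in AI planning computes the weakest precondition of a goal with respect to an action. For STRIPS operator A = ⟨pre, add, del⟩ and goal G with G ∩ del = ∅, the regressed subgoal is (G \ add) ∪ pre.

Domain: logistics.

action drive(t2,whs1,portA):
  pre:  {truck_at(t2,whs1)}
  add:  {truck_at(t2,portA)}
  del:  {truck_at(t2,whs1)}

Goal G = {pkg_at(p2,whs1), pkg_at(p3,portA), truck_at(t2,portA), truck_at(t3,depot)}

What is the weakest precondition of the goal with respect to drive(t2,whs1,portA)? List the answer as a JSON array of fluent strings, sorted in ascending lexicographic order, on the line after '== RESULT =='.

Regress:
  G ∩ del = {}  (empty — regression defined)
  G \ add = {pkg_at(p2,whs1), pkg_at(p3,portA), truck_at(t2,portA), truck_at(t3,depot)} \ {truck_at(t2,portA)} = {pkg_at(p2,whs1), pkg_at(p3,portA), truck_at(t3,depot)}
  ∪ pre   = {pkg_at(p2,whs1), pkg_at(p3,portA), truck_at(t3,depot)} ∪ {truck_at(t2,whs1)}
          = {pkg_at(p2,whs1), pkg_at(p3,portA), truck_at(t2,whs1), truck_at(t3,depot)}

== RESULT ==
["pkg_at(p2,whs1)", "pkg_at(p3,portA)", "truck_at(t2,whs1)", "truck_at(t3,depot)"]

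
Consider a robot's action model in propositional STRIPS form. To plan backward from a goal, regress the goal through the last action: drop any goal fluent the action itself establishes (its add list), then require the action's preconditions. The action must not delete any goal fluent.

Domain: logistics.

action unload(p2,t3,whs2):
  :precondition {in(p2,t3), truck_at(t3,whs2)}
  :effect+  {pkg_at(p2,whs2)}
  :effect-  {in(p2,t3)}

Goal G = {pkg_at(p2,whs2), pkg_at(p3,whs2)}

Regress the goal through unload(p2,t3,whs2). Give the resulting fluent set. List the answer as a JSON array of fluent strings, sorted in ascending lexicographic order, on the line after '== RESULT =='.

Regress:
  G ∩ del = {}  (empty — regression defined)
  G \ add = {pkg_at(p2,whs2), pkg_at(p3,whs2)} \ {pkg_at(p2,whs2)} = {pkg_at(p3,whs2)}
  ∪ pre   = {pkg_at(p3,whs2)} ∪ {in(p2,t3), truck_at(t3,whs2)}
          = {in(p2,t3), pkg_at(p3,whs2), truck_at(t3,whs2)}

== RESULT ==
["in(p2,t3)", "pkg_at(p3,whs2)", "truck_at(t3,whs2)"]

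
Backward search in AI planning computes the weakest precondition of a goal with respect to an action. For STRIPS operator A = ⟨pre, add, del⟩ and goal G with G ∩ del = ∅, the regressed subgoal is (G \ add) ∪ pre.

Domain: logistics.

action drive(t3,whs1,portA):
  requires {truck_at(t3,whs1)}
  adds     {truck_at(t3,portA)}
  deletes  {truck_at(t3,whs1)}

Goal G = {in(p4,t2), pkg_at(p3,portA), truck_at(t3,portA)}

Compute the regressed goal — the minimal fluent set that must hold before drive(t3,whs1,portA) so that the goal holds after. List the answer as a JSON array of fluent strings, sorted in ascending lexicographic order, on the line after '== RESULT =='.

Compute (G \ add) ∪ pre:
  G ∩ del = {}  (empty — regression defined)
  G \ add = {in(p4,t2), pkg_at(p3,portA), truck_at(t3,portA)} \ {truck_at(t3,portA)} = {in(p4,t2), pkg_at(p3,portA)}
  ∪ pre   = {in(p4,t2), pkg_at(p3,portA)} ∪ {truck_at(t3,whs1)}
          = {in(p4,t2), pkg_at(p3,portA), truck_at(t3,whs1)}

== RESULT ==
["in(p4,t2)", "pkg_at(p3,portA)", "truck_at(t3,whs1)"]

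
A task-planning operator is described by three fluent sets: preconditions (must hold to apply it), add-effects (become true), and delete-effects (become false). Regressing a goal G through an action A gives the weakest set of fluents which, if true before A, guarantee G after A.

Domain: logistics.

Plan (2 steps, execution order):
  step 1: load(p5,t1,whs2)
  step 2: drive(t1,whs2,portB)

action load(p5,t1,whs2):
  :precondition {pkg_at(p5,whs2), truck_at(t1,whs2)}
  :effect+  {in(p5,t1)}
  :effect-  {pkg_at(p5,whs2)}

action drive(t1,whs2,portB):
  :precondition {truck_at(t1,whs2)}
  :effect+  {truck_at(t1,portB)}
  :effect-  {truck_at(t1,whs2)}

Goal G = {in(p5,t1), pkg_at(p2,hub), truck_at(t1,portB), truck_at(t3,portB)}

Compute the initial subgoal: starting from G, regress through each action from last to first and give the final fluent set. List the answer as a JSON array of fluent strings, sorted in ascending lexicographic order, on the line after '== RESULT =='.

Regress step by step:
  through step 2 (drive(t1,whs2,portB)): drop {truck_at(t1,portB)}, keep {in(p5,t1), pkg_at(p2,hub), truck_at(t3,portB)}, require {truck_at(t1,whs2)}
    → {in(p5,t1), pkg_at(p2,hub), truck_at(t1,whs2), truck_at(t3,portB)}
  through step 1 (load(p5,t1,whs2)): drop {in(p5,t1)}, keep {pkg_at(p2,hub), truck_at(t1,whs2), truck_at(t3,portB)}, require {pkg_at(p5,whs2), truck_at(t1,whs2)}
    → {pkg_at(p2,hub), pkg_at(p5,whs2), truck_at(t1,whs2), truck_at(t3,portB)}

== RESULT ==
["pkg_at(p2,hub)", "pkg_at(p5,whs2)", "truck_at(t1,whs2)", "truck_at(t3,portB)"]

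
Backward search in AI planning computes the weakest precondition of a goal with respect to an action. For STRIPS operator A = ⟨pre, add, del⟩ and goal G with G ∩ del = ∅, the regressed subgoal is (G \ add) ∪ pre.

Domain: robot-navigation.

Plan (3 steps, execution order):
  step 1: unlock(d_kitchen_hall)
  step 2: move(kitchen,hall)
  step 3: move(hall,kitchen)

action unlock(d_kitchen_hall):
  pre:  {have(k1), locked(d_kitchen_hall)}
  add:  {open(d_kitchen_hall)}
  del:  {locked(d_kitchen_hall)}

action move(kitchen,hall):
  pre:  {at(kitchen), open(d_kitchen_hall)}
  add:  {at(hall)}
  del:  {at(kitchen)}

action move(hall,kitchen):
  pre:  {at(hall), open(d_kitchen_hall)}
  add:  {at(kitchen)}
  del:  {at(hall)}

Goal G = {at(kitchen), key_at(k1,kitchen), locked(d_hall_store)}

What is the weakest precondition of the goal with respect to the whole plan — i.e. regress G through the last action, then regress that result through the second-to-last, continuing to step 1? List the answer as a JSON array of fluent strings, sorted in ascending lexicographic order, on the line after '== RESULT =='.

Regress step by step:
  through step 3 (move(hall,kitchen)): drop {at(kitchen)}, keep {key_at(k1,kitchen), locked(d_hall_store)}, require {at(hall), open(d_kitchen_hall)}
    → {at(hall), key_at(k1,kitchen), locked(d_hall_store), open(d_kitchen_hall)}
  through step 2 (move(kitchen,hall)): drop {at(hall)}, keep {key_at(k1,kitchen), locked(d_hall_store), open(d_kitchen_hall)}, require {at(kitchen), open(d_kitchen_hall)}
    → {at(kitchen), key_at(k1,kitchen), locked(d_hall_store), open(d_kitchen_hall)}
  through step 1 (unlock(d_kitchen_hall)): drop {open(d_kitchen_hall)}, keep {at(kitchen), key_at(k1,kitchen), locked(d_hall_store)}, require {have(k1), locked(d_kitchen_hall)}
    → {at(kitchen), have(k1), key_at(k1,kitchen), locked(d_hall_store), locked(d_kitchen_hall)}

== RESULT ==
["at(kitchen)", "have(k1)", "key_at(k1,kitchen)", "locked(d_hall_store)", "locked(d_kitchen_hall)"]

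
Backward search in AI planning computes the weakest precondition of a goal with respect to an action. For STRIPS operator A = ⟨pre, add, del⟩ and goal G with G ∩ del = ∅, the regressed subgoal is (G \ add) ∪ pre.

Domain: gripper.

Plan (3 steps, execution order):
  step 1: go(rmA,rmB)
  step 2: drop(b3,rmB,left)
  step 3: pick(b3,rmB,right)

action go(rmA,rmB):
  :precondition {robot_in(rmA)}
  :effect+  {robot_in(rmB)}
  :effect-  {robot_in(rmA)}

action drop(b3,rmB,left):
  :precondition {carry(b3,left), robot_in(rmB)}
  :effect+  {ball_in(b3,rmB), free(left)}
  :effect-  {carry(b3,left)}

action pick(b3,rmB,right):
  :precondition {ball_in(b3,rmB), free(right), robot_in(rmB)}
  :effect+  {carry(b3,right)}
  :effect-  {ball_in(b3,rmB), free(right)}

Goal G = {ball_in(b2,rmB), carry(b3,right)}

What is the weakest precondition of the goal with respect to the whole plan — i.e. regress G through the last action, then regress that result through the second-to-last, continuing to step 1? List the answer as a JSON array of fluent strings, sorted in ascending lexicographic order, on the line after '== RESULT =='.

Work backward from the goal:
  through step 3 (pick(b3,rmB,right)): drop {carry(b3,right)}, keep {ball_in(b2,rmB)}, require {ball_in(b3,rmB), free(right), robot_in(rmB)}
    → {ball_in(b2,rmB), ball_in(b3,rmB), free(right), robot_in(rmB)}
  through step 2 (drop(b3,rmB,left)): drop {ball_in(b3,rmB)}, keep {ball_in(b2,rmB), free(right), robot_in(rmB)}, require {carry(b3,left), robot_in(rmB)}
    → {ball_in(b2,rmB), carry(b3,left), free(right), robot_in(rmB)}
  through step 1 (go(rmA,rmB)): drop {robot_in(rmB)}, keep {ball_in(b2,rmB), carry(b3,left), free(right)}, require {robot_in(rmA)}
    → {ball_in(b2,rmB), carry(b3,left), free(right), robot_in(rmA)}

== RESULT ==
["ball_in(b2,rmB)", "carry(b3,left)", "free(right)", "robot_in(rmA)"]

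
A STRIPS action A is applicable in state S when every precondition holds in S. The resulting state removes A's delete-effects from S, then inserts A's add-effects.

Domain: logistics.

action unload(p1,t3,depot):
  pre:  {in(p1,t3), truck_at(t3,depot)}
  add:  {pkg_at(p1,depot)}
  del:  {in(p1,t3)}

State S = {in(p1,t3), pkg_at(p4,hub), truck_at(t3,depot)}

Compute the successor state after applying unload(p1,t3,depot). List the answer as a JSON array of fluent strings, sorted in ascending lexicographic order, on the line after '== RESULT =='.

Progress:
  pre ⊆ S: {in(p1,t3), truck_at(t3,depot)} ⊆ S  — applicable
  S \ del = {pkg_at(p4,hub), truck_at(t3,depot)}
  ∪ add   = {pkg_at(p1,depot), pkg_at(p4,hub), truck_at(t3,depot)}

== RESULT ==
["pkg_at(p1,depot)", "pkg_at(p4,hub)", "truck_at(t3,depot)"]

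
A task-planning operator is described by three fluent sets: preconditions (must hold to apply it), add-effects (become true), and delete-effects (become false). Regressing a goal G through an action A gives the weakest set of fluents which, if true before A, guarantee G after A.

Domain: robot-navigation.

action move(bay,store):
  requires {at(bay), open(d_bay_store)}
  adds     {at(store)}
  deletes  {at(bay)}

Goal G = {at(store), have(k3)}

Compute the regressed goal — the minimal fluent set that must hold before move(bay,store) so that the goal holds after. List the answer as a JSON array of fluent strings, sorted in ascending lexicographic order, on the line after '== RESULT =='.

Compute (G \ add) ∪ pre:
  G ∩ del = {}  (empty — regression defined)
  G \ add = {at(store), have(k3)} \ {at(store)} = {have(k3)}
  ∪ pre   = {have(k3)} ∪ {at(bay), open(d_bay_store)}
          = {at(bay), have(k3), open(d_bay_store)}

== RESULT ==
["at(bay)", "have(k3)", "open(d_bay_store)"]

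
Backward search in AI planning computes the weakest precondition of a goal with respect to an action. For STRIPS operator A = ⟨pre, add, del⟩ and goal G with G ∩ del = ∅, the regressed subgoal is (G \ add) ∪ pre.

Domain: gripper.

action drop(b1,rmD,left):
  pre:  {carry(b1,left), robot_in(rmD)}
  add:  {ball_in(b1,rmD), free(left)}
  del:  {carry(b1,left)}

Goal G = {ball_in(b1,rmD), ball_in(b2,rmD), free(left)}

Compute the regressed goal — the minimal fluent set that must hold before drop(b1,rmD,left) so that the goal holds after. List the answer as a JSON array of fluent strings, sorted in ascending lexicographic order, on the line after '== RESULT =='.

Regress:
  G ∩ del = {}  (empty — regression defined)
  G \ add = {ball_in(b1,rmD), ball_in(b2,rmD), free(left)} \ {ball_in(b1,rmD), free(left)} = {ball_in(b2,rmD)}
  ∪ pre   = {ball_in(b2,rmD)} ∪ {carry(b1,left), robot_in(rmD)}
          = {ball_in(b2,rmD), carry(b1,left), robot_in(rmD)}

== RESULT ==
["ball_in(b2,rmD)", "carry(b1,left)", "robot_in(rmD)"]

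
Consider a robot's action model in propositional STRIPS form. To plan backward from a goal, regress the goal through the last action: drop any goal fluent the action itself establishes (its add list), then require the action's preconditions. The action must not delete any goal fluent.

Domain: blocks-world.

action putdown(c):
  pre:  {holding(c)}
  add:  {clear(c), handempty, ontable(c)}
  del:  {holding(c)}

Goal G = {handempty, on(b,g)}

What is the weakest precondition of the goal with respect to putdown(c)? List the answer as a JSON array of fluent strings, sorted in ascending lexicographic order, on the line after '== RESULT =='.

Regress:
  G ∩ del = {}  (empty — regression defined)
  G \ add = {handempty, on(b,g)} \ {clear(c), handempty, ontable(c)} = {on(b,g)}
  ∪ pre   = {on(b,g)} ∪ {holding(c)}
          = {holding(c), on(b,g)}

== RESULT ==
["holding(c)", "on(b,g)"]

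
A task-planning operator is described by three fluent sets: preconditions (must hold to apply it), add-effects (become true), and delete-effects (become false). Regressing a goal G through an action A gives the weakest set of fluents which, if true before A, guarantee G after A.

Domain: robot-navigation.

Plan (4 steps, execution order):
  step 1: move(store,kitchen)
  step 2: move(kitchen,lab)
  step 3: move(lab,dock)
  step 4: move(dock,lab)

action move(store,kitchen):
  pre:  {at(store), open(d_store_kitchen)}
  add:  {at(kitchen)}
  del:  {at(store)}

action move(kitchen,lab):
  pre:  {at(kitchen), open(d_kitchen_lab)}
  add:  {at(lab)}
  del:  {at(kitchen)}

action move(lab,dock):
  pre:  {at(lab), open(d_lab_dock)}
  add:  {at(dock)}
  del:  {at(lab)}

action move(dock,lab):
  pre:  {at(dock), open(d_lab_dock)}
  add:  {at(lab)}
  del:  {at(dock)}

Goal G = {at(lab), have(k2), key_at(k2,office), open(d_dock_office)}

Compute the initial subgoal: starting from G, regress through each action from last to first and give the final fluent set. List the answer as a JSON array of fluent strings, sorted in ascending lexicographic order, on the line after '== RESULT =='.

Work backward from the goal:
  through step 4 (move(dock,lab)): drop {at(lab)}, keep {have(k2), key_at(k2,office), open(d_dock_office)}, require {at(dock), open(d_lab_dock)}
    → {at(dock), have(k2), key_at(k2,office), open(d_dock_office), open(d_lab_dock)}
  through step 3 (move(lab,dock)): drop {at(dock)}, keep {have(k2), key_at(k2,office), open(d_dock_office), open(d_lab_dock)}, require {at(lab), open(d_lab_dock)}
    → {at(lab), have(k2), key_at(k2,office), open(d_dock_office), open(d_lab_dock)}
  through step 2 (move(kitchen,lab)): drop {at(lab)}, keep {have(k2), key_at(k2,office), open(d_dock_office), open(d_lab_dock)}, require {at(kitchen), open(d_kitchen_lab)}
    → {at(kitchen), have(k2), key_at(k2,office), open(d_dock_office), open(d_kitchen_lab), open(d_lab_dock)}
  through step 1 (move(store,kitchen)): drop {at(kitchen)}, keep {have(k2), key_at(k2,office), open(d_dock_office), open(d_kitchen_lab), open(d_lab_dock)}, require {at(store), open(d_store_kitchen)}
    → {at(store), have(k2), key_at(k2,office), open(d_dock_office), open(d_kitchen_lab), open(d_lab_dock), open(d_store_kitchen)}

== RESULT ==
["at(store)", "have(k2)", "key_at(k2,office)", "open(d_dock_office)", "open(d_kitchen_lab)", "open(d_lab_dock)", "open(d_store_kitchen)"]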